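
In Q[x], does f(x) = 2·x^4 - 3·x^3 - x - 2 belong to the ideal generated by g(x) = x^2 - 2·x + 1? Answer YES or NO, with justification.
In Q[x] the ideal (g) consists of all multiples of g, so f ∈ (g) iff g | f, i.e. iff the remainder of f on division by g is 0. Divide f by g (g is monic, so eliminate the leading term of the running remainder at each step):
  leading term 2·x^4: subtract (2·x^2)·g(x) = 2·x^4 - 4·x^3 + 2·x^2, leaving x^3 - 2·x^2 - x - 2
  leading term x^3: subtract (x)·g(x) = x^3 - 2·x^2 + x, leaving -2·x - 2
The remainder r(x) = -2·x - 2 ≠ 0 (and deg r < deg g), so g ∤ f, i.e. f ∉ (g).

Final answer: NO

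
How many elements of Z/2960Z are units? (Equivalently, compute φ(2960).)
Z/2960Z has φ(2960) = 1152 units

An element a ∈ Z/2960Z is a unit iff gcd(a, 2960) = 1, so the number of units is φ(2960). φ is multiplicative, with φ(p^e) = p^e − p^(e−1). Factorise 2960 = 2^4 · 5 · 37. Then
  φ(2960) = (2^4 − 2^3) · (5 − 1) · (37 − 1) = 8 · 4 · 36 = 1152.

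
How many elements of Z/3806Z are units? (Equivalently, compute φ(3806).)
An element a ∈ Z/3806Z is a unit iff gcd(a, 3806) = 1, so the number of units is φ(3806). φ is multiplicative, with φ(p^e) = p^e − p^(e−1). Factorise 3806 = 2 · 11 · 173. Then
  φ(3806) = (2 − 1) · (11 − 1) · (173 − 1) = 1 · 10 · 172 = 1720.

Final answer: Z/3806Z has φ(3806) = 1720 units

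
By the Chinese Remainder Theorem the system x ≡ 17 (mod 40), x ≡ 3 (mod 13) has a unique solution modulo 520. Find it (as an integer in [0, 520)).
The moduli 40, 13 are pairwise coprime, so by the CRT there is a unique solution mod 40·13 = 520.
Solve by successive substitution. Start with x ≡ 17 (mod 40).
  Combine with x ≡ 3 (mod 13): write x = 17 + 40·t and require 17 + 40·t ≡ 3 (mod 13), i.e. 40·t ≡ 3 − 17 ≡ 12 (mod 13). Since 40^(−1) ≡ 1 (mod 13) (40 ≡ 1 (mod 13)), t ≡ 1·12 ≡ 12 (mod 13). So x ≡ 17 + 40·12 = 497 (mod 520).
Unique solution in [0, 520): x = 497.

Final answer: x ≡ 497 (mod 520); the representative in [0, 520) is 497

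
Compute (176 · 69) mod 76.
60

Reduce the factors first: 176 ≡ 24 (mod 76), so 176 · 69 ≡ 24 · 69 (mod 76). 24 · 69 = 1656. Dividing by 76: 1656 = 21·76 + 60. So (176 · 69) mod 76 = 60.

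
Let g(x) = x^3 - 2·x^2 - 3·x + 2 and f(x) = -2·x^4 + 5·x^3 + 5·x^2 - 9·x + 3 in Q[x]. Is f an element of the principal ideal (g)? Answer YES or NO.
In Q[x] the ideal (g) consists of all multiples of g, so f ∈ (g) iff g | f, i.e. iff the remainder of f on division by g is 0. Divide f by g (g is monic, so eliminate the leading term of the running remainder at each step):
  leading term -2·x^4: subtract (-2·x)·g(x) = -2·x^4 + 4·x^3 + 6·x^2 - 4·x, leaving x^3 - x^2 - 5·x + 3
  leading term x^3: subtract (1)·g(x) = x^3 - 2·x^2 - 3·x + 2, leaving x^2 - 2·x + 1
The remainder r(x) = x^2 - 2·x + 1 ≠ 0 (and deg r < deg g), so g ∤ f, i.e. f ∉ (g).

Final answer: NO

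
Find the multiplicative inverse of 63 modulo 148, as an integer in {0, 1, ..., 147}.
Apply the extended Euclidean algorithm to (148, 63), tracking rows (r, s, t) with s·148 + t·63 = r. Each division r_prev = q·r_cur + r_new produces the new row as (previous row) − q·(current row):
  row A: (148, 1, 0)   [1·148 + 0·63 = 148]
  row B: (63, 0, 1)   [0·148 + 1·63 = 63]
  148 = 2·63 + 22   → row C = row A − 2·row B = (22, 1, −2)   [check: 1·148 − 2·63 = 22]
  63 = 2·22 + 19   → row D = row B − 2·row C = (19, −2, 5)   [check: −2·148 + 5·63 = 19]
  22 = 1·19 + 3   → row E = row C − 1·row D = (3, 3, −7)   [check: 3·148 − 7·63 = 3]
  19 = 6·3 + 1   → row F = row D − 6·row E = (1, −20, 47)   [check: −20·148 + 47·63 = 1]
  3 = 3·1 + 0   → remainder 0, stop. gcd = 1 (last nonzero row F).
The gcd is 1, so 63 is invertible mod 148. The last nonzero row gives −20·148 + 47·63 = 1, so t = 47. So 63^(−1) ≡ 47 (mod 148). Verify: 63 · 47 = 2961 ≡ 1 (mod 148). ✓

Final answer: 63^(−1) ≡ 47 (mod 148)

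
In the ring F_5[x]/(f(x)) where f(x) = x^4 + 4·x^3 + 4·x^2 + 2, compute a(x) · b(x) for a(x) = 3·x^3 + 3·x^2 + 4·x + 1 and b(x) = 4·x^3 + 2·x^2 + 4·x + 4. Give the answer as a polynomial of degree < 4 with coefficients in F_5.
Multiply as integer polynomials: a · b = 12·x^6 + 18·x^5 + 34·x^4 + 36·x^3 + 30·x^2 + 20·x + 4. Reducing coefficients mod 5: a · b ≡ 2·x^6 + 3·x^5 + 4·x^4 + x^3 + 4. Now divide by f(x) = x^4 + 4·x^3 + 4·x^2 + 2 in F_5[x], eliminating the leading term at each step:
  leading term 2·x^6: subtract (2·x^2)·f(x) = 2·x^6 + 3·x^5 + 3·x^4 + 4·x^2, leaving x^4 + x^3 + x^2 + 4 (coefficients mod 5)
  leading term x^4: subtract (1)·f(x) = x^4 + 4·x^3 + 4·x^2 + 2, leaving 2·x^3 + 2·x^2 + 2 (coefficients mod 5)
The degree is now < 4, so this is the remainder. Hence a · b ≡ 2·x^3 + 2·x^2 + 2 in F_5[x]/(f).

Final answer: a · b ≡ 2·x^3 + 2·x^2 + 2 (mod f(x))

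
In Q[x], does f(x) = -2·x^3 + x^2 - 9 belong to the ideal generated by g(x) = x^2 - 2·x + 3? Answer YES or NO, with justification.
In Q[x] the ideal (g) consists of all multiples of g, so f ∈ (g) iff g | f, i.e. iff the remainder of f on division by g is 0. Divide f by g (g is monic, so eliminate the leading term of the running remainder at each step):
  leading term -2·x^3: subtract (-2·x)·g(x) = -2·x^3 + 4·x^2 - 6·x, leaving -3·x^2 + 6·x - 9
  leading term -3·x^2: subtract (-3)·g(x) = -3·x^2 + 6·x - 9, leaving 0
The remainder is 0, so f(x) = g(x) · h(x) with h(x) = -2·x - 3. Hence g | f, i.e. f ∈ (g).

Final answer: YES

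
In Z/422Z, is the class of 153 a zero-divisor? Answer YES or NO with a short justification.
NO

gcd(153, 422) = 1, so 153 is a unit in Z/422Z (it has a multiplicative inverse). A unit cannot be a zero-divisor: if 153·b ≡ 0 then multiplying both sides by 153^(−1) gives b ≡ 0. So 153 is not a zero-divisor.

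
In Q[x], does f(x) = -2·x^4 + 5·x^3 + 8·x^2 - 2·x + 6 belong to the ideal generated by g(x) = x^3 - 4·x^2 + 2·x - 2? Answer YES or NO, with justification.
In Q[x] the ideal (g) consists of all multiples of g, so f ∈ (g) iff g | f, i.e. iff the remainder of f on division by g is 0. Divide f by g (g is monic, so eliminate the leading term of the running remainder at each step):
  leading term -2·x^4: subtract (-2·x)·g(x) = -2·x^4 + 8·x^3 - 4·x^2 + 4·x, leaving -3·x^3 + 12·x^2 - 6·x + 6
  leading term -3·x^3: subtract (-3)·g(x) = -3·x^3 + 12·x^2 - 6·x + 6, leaving 0
The remainder is 0, so f(x) = g(x) · h(x) with h(x) = -2·x - 3. Hence g | f, i.e. f ∈ (g).

Final answer: YES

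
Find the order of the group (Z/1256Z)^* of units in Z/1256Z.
(Z/1256Z)^* consists of the classes a with gcd(a, 1256) = 1, so its order is φ(1256). φ is multiplicative, with φ(p^e) = p^e − p^(e−1). Factorise 1256 = 2^3 · 157. Then
  φ(1256) = (2^3 − 2^2) · (157 − 1) = 4 · 156 = 624.
Thus |(Z/1256Z)^*| = 624.

Final answer: |(Z/1256Z)^*| = 624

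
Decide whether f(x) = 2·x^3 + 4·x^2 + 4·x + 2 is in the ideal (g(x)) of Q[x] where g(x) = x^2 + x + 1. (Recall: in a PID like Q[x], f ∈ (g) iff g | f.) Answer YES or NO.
In Q[x] the ideal (g) consists of all multiples of g, so f ∈ (g) iff g | f, i.e. iff the remainder of f on division by g is 0. Divide f by g (g is monic, so eliminate the leading term of the running remainder at each step):
  leading term 2·x^3: subtract (2·x)·g(x) = 2·x^3 + 2·x^2 + 2·x, leaving 2·x^2 + 2·x + 2
  leading term 2·x^2: subtract (2)·g(x) = 2·x^2 + 2·x + 2, leaving 0
The remainder is 0, so f(x) = g(x) · h(x) with h(x) = 2·x + 2. Hence g | f, i.e. f ∈ (g).

Final answer: YES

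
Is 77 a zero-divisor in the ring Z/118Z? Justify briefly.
NO

gcd(77, 118) = 1, so 77 is a unit in Z/118Z (it has a multiplicative inverse). A unit cannot be a zero-divisor: if 77·b ≡ 0 then multiplying both sides by 77^(−1) gives b ≡ 0. So 77 is not a zero-divisor.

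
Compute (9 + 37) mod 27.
Reduce the summands first: 37 ≡ 10 (mod 27), so 9 + 37 ≡ 9 + 10 (mod 27). 9 + 10 = 19; 19 = 0·27 + 19, so (9 + 37) mod 27 = 19.

Final answer: 19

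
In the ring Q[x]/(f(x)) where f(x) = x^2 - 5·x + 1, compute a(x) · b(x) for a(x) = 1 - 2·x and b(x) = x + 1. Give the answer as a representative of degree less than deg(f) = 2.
a · b ≡ 3 - 11·x (mod f(x))

First multiply in Q[x] without reducing: a · b = -2·x^2 - x + 1. Now divide by f(x) = x^2 - 5·x + 1, eliminating the leading term at each step:
  leading term -2·x^2: subtract (-2)·f(x) = -2·x^2 + 10·x - 2, leaving 3 - 11·x
The degree is now < 2, so this is the remainder. Hence a · b ≡ 3 - 11·x in Q[x]/(f).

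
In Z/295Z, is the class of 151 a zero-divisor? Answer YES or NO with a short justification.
NO

gcd(151, 295) = 1, so 151 is a unit in Z/295Z (it has a multiplicative inverse). A unit cannot be a zero-divisor: if 151·b ≡ 0 then multiplying both sides by 151^(−1) gives b ≡ 0. So 151 is not a zero-divisor.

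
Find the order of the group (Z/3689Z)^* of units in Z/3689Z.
|(Z/3689Z)^*| = 2880

(Z/3689Z)^* consists of the classes a with gcd(a, 3689) = 1, so its order is φ(3689). φ is multiplicative, with φ(p^e) = p^e − p^(e−1). Factorise 3689 = 7 · 17 · 31. Then
  φ(3689) = (7 − 1) · (17 − 1) · (31 − 1) = 6 · 16 · 30 = 2880.
Thus |(Z/3689Z)^*| = 2880.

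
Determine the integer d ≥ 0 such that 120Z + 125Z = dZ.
(120, 125) = (5); d = 5

In the PID Z, (a, b) is generated by gcd(a, b). Compute gcd(125, 120) with the extended Euclidean algorithm, tracking rows (r, s, t) with s·125 + t·120 = r:
  row A: (125, 1, 0)   [1·125 + 0·120 = 125]
  row B: (120, 0, 1)   [0·125 + 1·120 = 120]
  125 = 1·120 + 5   → row C = row A − 1·row B = (5, 1, −1)   [check: 1·125 − 1·120 = 5]
  120 = 24·5 + 0   → remainder 0, stop. gcd = 5 (last nonzero row C).
So gcd(120, 125) = 5, with Bézout identity 1·125 − 1·120 = 5. Containment (⊇): the Bézout identity exhibits 5 as an element of (120, 125), giving (5) ⊆ (120, 125). Containment (⊆): since 5 | 120 and 5 | 125 (120 = 5·24, 125 = 5·25), every Z-linear combination of 120 and 125 is divisible by 5, so (120, 125) ⊆ (5). Therefore (120, 125) = (5), d = 5.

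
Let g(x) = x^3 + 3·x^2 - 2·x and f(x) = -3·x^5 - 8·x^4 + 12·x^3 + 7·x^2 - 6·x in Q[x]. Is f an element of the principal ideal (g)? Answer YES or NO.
YES

In Q[x] the ideal (g) consists of all multiples of g, so f ∈ (g) iff g | f, i.e. iff the remainder of f on division by g is 0. Divide f by g (g is monic, so eliminate the leading term of the running remainder at each step):
  leading term -3·x^5: subtract (-3·x^2)·g(x) = -3·x^5 - 9·x^4 + 6·x^3, leaving x^4 + 6·x^3 + 7·x^2 - 6·x
  leading term x^4: subtract (x)·g(x) = x^4 + 3·x^3 - 2·x^2, leaving 3·x^3 + 9·x^2 - 6·x
  leading term 3·x^3: subtract (3)·g(x) = 3·x^3 + 9·x^2 - 6·x, leaving 0
The remainder is 0, so f(x) = g(x) · h(x) with h(x) = -3·x^2 + x + 3. Hence g | f, i.e. f ∈ (g).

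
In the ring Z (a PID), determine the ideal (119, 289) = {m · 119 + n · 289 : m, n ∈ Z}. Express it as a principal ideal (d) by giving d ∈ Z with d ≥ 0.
In the PID Z, (a, b) is generated by gcd(a, b). Compute gcd(289, 119) with the extended Euclidean algorithm, tracking rows (r, s, t) with s·289 + t·119 = r:
  row A: (289, 1, 0)   [1·289 + 0·119 = 289]
  row B: (119, 0, 1)   [0·289 + 1·119 = 119]
  289 = 2·119 + 51   → row C = row A − 2·row B = (51, 1, −2)   [check: 1·289 − 2·119 = 51]
  119 = 2·51 + 17   → row D = row B − 2·row C = (17, −2, 5)   [check: −2·289 + 5·119 = 17]
  51 = 3·17 + 0   → remainder 0, stop. gcd = 17 (last nonzero row D).
So gcd(119, 289) = 17, with Bézout identity −2·289 + 5·119 = 17. Containment (⊇): the Bézout identity exhibits 17 as an element of (119, 289), giving (17) ⊆ (119, 289). Containment (⊆): since 17 | 119 and 17 | 289 (119 = 17·7, 289 = 17·17), every Z-linear combination of 119 and 289 is divisible by 17, so (119, 289) ⊆ (17). Therefore (119, 289) = (17), d = 17.

Final answer: (119, 289) = (17); d = 17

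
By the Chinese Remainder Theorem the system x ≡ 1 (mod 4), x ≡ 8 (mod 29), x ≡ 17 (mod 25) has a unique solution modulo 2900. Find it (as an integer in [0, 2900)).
The moduli 4, 29, 25 are pairwise coprime, so by the CRT there is a unique solution mod 4·29·25 = 2900.
Solve by successive substitution. Start with x ≡ 1 (mod 4).
  Combine with x ≡ 8 (mod 29): write x = 1 + 4·t and require 1 + 4·t ≡ 8 (mod 29), i.e. 4·t ≡ 8 − 1 ≡ 7 (mod 29). Since 4^(−1) ≡ 22 (mod 29), t ≡ 22·7 ≡ 9 (mod 29). So x ≡ 1 + 4·9 = 37 (mod 116).
  Combine with x ≡ 17 (mod 25): write x = 37 + 116·t and require 37 + 116·t ≡ 17 (mod 25), i.e. 116·t ≡ 17 − 37 ≡ 5 (mod 25). Since 116^(−1) ≡ 11 (mod 25) (116 ≡ 16 (mod 25)), t ≡ 11·5 ≡ 5 (mod 25). So x ≡ 37 + 116·5 = 617 (mod 2900).
Unique solution in [0, 2900): x = 617.

Final answer: x ≡ 617 (mod 2900); the representative in [0, 2900) is 617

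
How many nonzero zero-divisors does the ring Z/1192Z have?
Z/1192Z has 599 nonzero zero-divisors

In Z/1192Z each nonzero element is either a unit (gcd with 1192 is 1) or a zero-divisor (gcd > 1). The number of units is φ(1192): factorise 1192 = 2^3 · 149, so φ(1192) = (2^3 − 2^2) · (149 − 1) = 4 · 148 = 592. The nonzero elements number 1192 − 1 = 1191. Hence the nonzero zero-divisors number 1191 − 592 = 599.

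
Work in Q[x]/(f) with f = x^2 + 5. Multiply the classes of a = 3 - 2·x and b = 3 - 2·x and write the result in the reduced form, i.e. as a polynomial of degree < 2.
First multiply in Q[x] without reducing: a · b = 4·x^2 - 12·x + 9. Now divide by f(x) = x^2 + 5, eliminating the leading term at each step:
  leading term 4·x^2: subtract (4)·f(x) = 4·x^2 + 20, leaving -12·x - 11
The degree is now < 2, so this is the remainder. Hence a · b ≡ -12·x - 11 in Q[x]/(f).

Final answer: a · b ≡ -12·x - 11 (mod f(x))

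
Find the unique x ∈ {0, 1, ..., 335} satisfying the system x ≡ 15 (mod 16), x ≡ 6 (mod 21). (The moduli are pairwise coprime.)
The moduli 16, 21 are pairwise coprime, so by the CRT there is a unique solution mod 16·21 = 336.
Solve by successive substitution. Start with x ≡ 15 (mod 16).
  Combine with x ≡ 6 (mod 21): write x = 15 + 16·t and require 15 + 16·t ≡ 6 (mod 21), i.e. 16·t ≡ 6 − 15 ≡ 12 (mod 21). Since 16^(−1) ≡ 4 (mod 21), t ≡ 4·12 ≡ 6 (mod 21). So x ≡ 15 + 16·6 = 111 (mod 336).
Unique solution in [0, 336): x = 111.

Final answer: x ≡ 111 (mod 336); the representative in [0, 336) is 111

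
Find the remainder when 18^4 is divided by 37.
Use repeated squaring. Binary(4) = 100. Walk through the bits of the exponent 4 left-to-right: at each bit after the leading one, square the running value, then multiply by 18 if the bit is 1 (always reducing mod 37):
  bit 1 = 1 (leading): start with 18.
  bit 2 = 0: square 18^2 = 324 ≡ 28 (mod 37).
  bit 3 = 0: square 28^2 = 784 ≡ 7 (mod 37).
Final value: 18^4 ≡ 7 (mod 37).

Final answer: 7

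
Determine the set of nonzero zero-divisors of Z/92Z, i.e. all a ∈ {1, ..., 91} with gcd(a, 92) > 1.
nonzero zero-divisors of Z/92Z = {2, 4, 6, 8, 10, 12, 14, 16, 18, 20, 22, 23, 24, 26, 28, 30, 32, 34, 36, 38, 40, 42, 44, 46, 48, 50, 52, 54, 56, 58, 60, 62, 64, 66, 68, 69, 70, 72, 74, 76, 78, 80, 82, 84, 86, 88, 90}

An element a ∈ Z/92Z (with a ≠ 0) is a zero-divisor iff gcd(a, 92) > 1 (because a is a unit precisely when gcd(a, n) = 1, and in Z/nZ every nonzero, non-unit element is a zero-divisor). Scan a = 1, ..., 91 and keep those with gcd(a, 92) > 1:
  gcd(2, 92) = 2, gcd(4, 92) = 4, gcd(6, 92) = 2, gcd(8, 92) = 4, gcd(10, 92) = 2, gcd(12, 92) = 4, gcd(14, 92) = 2, gcd(16, 92) = 4, gcd(18, 92) = 2, gcd(20, 92) = 4, gcd(22, 92) = 2, gcd(23, 92) = 23, gcd(24, 92) = 4, gcd(26, 92) = 2, gcd(28, 92) = 4, gcd(30, 92) = 2, gcd(32, 92) = 4, gcd(34, 92) = 2, gcd(36, 92) = 4, gcd(38, 92) = 2, gcd(40, 92) = 4, gcd(42, 92) = 2, gcd(44, 92) = 4, gcd(46, 92) = 46, gcd(48, 92) = 4, gcd(50, 92) = 2, gcd(52, 92) = 4, gcd(54, 92) = 2, gcd(56, 92) = 4, gcd(58, 92) = 2, gcd(60, 92) = 4, gcd(62, 92) = 2, gcd(64, 92) = 4, gcd(66, 92) = 2, gcd(68, 92) = 4, gcd(69, 92) = 23, gcd(70, 92) = 2, gcd(72, 92) = 4, gcd(74, 92) = 2, gcd(76, 92) = 4, gcd(78, 92) = 2, gcd(80, 92) = 4, gcd(82, 92) = 2, gcd(84, 92) = 4, gcd(86, 92) = 2, gcd(88, 92) = 4, gcd(90, 92) = 2.
All other a ∈ {1, ..., 91} have gcd(a, 92) = 1 and are units. So the nonzero zero-divisors are exactly the 47 values of a appearing in this scan.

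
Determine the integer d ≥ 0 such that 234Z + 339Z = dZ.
(234, 339) = (3); d = 3

In the PID Z, (a, b) is generated by gcd(a, b). Compute gcd(339, 234) with the extended Euclidean algorithm, tracking rows (r, s, t) with s·339 + t·234 = r:
  row A: (339, 1, 0)   [1·339 + 0·234 = 339]
  row B: (234, 0, 1)   [0·339 + 1·234 = 234]
  339 = 1·234 + 105   → row C = row A − 1·row B = (105, 1, −1)   [check: 1·339 − 1·234 = 105]
  234 = 2·105 + 24   → row D = row B − 2·row C = (24, −2, 3)   [check: −2·339 + 3·234 = 24]
  105 = 4·24 + 9   → row E = row C − 4·row D = (9, 9, −13)   [check: 9·339 − 13·234 = 9]
  24 = 2·9 + 6   → row F = row D − 2·row E = (6, −20, 29)   [check: −20·339 + 29·234 = 6]
  9 = 1·6 + 3   → row G = row E − 1·row F = (3, 29, −42)   [check: 29·339 − 42·234 = 3]
  6 = 2·3 + 0   → remainder 0, stop. gcd = 3 (last nonzero row G).
So gcd(234, 339) = 3, with Bézout identity 29·339 − 42·234 = 3. Containment (⊇): the Bézout identity exhibits 3 as an element of (234, 339), giving (3) ⊆ (234, 339). Containment (⊆): since 3 | 234 and 3 | 339 (234 = 3·78, 339 = 3·113), every Z-linear combination of 234 and 339 is divisible by 3, so (234, 339) ⊆ (3). Therefore (234, 339) = (3), d = 3.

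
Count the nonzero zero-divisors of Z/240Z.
In Z/240Z each nonzero element is either a unit (gcd with 240 is 1) or a zero-divisor (gcd > 1). The number of units is φ(240): factorise 240 = 2^4 · 3 · 5, so φ(240) = (2^4 − 2^3) · (3 − 1) · (5 − 1) = 8 · 2 · 4 = 64. The nonzero elements number 240 − 1 = 239. Hence the nonzero zero-divisors number 239 − 64 = 175.

Final answer: Z/240Z has 175 nonzero zero-divisors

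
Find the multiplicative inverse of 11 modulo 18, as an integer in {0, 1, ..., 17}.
Apply the extended Euclidean algorithm to (18, 11), tracking rows (r, s, t) with s·18 + t·11 = r. Each division r_prev = q·r_cur + r_new produces the new row as (previous row) − q·(current row):
  row A: (18, 1, 0)   [1·18 + 0·11 = 18]
  row B: (11, 0, 1)   [0·18 + 1·11 = 11]
  18 = 1·11 + 7   → row C = row A − 1·row B = (7, 1, −1)   [check: 1·18 − 1·11 = 7]
  11 = 1·7 + 4   → row D = row B − 1·row C = (4, −1, 2)   [check: −1·18 + 2·11 = 4]
  7 = 1·4 + 3   → row E = row C − 1·row D = (3, 2, −3)   [check: 2·18 − 3·11 = 3]
  4 = 1·3 + 1   → row F = row D − 1·row E = (1, −3, 5)   [check: −3·18 + 5·11 = 1]
  3 = 3·1 + 0   → remainder 0, stop. gcd = 1 (last nonzero row F).
The gcd is 1, so 11 is invertible mod 18. The last nonzero row gives −3·18 + 5·11 = 1, so t = 5. So 11^(−1) ≡ 5 (mod 18). Verify: 11 · 5 = 55 ≡ 1 (mod 18). ✓

Final answer: 11^(−1) ≡ 5 (mod 18)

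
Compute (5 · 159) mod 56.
11

Reduce the factors first: 159 ≡ 47 (mod 56), so 5 · 159 ≡ 5 · 47 (mod 56). 5 · 47 = 235. Dividing by 56: 235 = 4·56 + 11. So (5 · 159) mod 56 = 11.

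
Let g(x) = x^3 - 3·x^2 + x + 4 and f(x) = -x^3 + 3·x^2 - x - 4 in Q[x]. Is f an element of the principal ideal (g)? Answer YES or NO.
In Q[x] the ideal (g) consists of all multiples of g, so f ∈ (g) iff g | f, i.e. iff the remainder of f on division by g is 0. Divide f by g (g is monic, so eliminate the leading term of the running remainder at each step):
  leading term -x^3: subtract (-1)·g(x) = -x^3 + 3·x^2 - x - 4, leaving 0
The remainder is 0, so f(x) = g(x) · h(x) with h(x) = -1. Hence g | f, i.e. f ∈ (g).

Final answer: YES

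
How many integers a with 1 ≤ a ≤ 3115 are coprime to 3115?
2112

The number of a ∈ {1, ..., 3115} with gcd(a, 3115) = 1 is by definition Euler's totient φ(3115). φ is multiplicative, with φ(p^e) = p^e − p^(e−1). Factorise 3115 = 5 · 7 · 89. Then
  φ(3115) = (5 − 1) · (7 − 1) · (89 − 1) = 4 · 6 · 88 = 2112.
So there are 2112 such integers.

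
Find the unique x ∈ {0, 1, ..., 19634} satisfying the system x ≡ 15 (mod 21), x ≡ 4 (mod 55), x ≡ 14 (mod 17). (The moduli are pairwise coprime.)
The moduli 21, 55, 17 are pairwise coprime, so by the CRT there is a unique solution mod 21·55·17 = 19635.
Solve by successive substitution. Start with x ≡ 15 (mod 21).
  Combine with x ≡ 4 (mod 55): write x = 15 + 21·t and require 15 + 21·t ≡ 4 (mod 55), i.e. 21·t ≡ 4 − 15 ≡ 44 (mod 55). Since 21^(−1) ≡ 21 (mod 55), t ≡ 21·44 ≡ 44 (mod 55). So x ≡ 15 + 21·44 = 939 (mod 1155).
  Combine with x ≡ 14 (mod 17): write x = 939 + 1155·t and require 939 + 1155·t ≡ 14 (mod 17), i.e. 1155·t ≡ 14 − 939 ≡ 10 (mod 17). Since 1155^(−1) ≡ 16 (mod 17) (1155 ≡ 16 (mod 17)), t ≡ 16·10 ≡ 7 (mod 17). So x ≡ 939 + 1155·7 = 9024 (mod 19635).
Unique solution in [0, 19635): x = 9024.

Final answer: x ≡ 9024 (mod 19635); the representative in [0, 19635) is 9024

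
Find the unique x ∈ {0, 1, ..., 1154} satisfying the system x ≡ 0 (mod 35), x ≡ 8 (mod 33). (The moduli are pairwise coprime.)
The moduli 35, 33 are pairwise coprime, so by the CRT there is a unique solution mod 35·33 = 1155.
Solve by successive substitution. Start with x ≡ 0 (mod 35).
  Combine with x ≡ 8 (mod 33): write x = 35·t and require 35·t ≡ 8 (mod 33). Since 35^(−1) ≡ 17 (mod 33) (35 ≡ 2 (mod 33)), t ≡ 17·8 ≡ 4 (mod 33). So x ≡ 35·4 = 140 (mod 1155).
Unique solution in [0, 1155): x = 140.

Final answer: x ≡ 140 (mod 1155); the representative in [0, 1155) is 140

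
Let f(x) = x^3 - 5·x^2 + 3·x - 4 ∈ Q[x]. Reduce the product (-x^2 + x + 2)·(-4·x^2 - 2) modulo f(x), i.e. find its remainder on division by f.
a · b ≡ 62·x^2 - 34·x + 60 (mod f(x))

First multiply in Q[x] without reducing: a · b = 4·x^4 - 4·x^3 - 6·x^2 - 2·x - 4. Now divide by f(x) = x^3 - 5·x^2 + 3·x - 4, eliminating the leading term at each step:
  leading term 4·x^4: subtract (4·x)·f(x) = 4·x^4 - 20·x^3 + 12·x^2 - 16·x, leaving 16·x^3 - 18·x^2 + 14·x - 4
  leading term 16·x^3: subtract (16)·f(x) = 16·x^3 - 80·x^2 + 48·x - 64, leaving 62·x^2 - 34·x + 60
The degree is now < 3, so this is the remainder. Hence a · b ≡ 62·x^2 - 34·x + 60 in Q[x]/(f).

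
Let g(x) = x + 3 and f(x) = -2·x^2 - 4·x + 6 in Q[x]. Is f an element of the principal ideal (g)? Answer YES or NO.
YES

In Q[x] the ideal (g) consists of all multiples of g, so f ∈ (g) iff g | f, i.e. iff the remainder of f on division by g is 0. Divide f by g (g is monic, so eliminate the leading term of the running remainder at each step):
  leading term -2·x^2: subtract (-2·x)·g(x) = -2·x^2 - 6·x, leaving 2·x + 6
  leading term 2·x: subtract (2)·g(x) = 2·x + 6, leaving 0
The remainder is 0, so f(x) = g(x) · h(x) with h(x) = 2 - 2·x. Hence g | f, i.e. f ∈ (g).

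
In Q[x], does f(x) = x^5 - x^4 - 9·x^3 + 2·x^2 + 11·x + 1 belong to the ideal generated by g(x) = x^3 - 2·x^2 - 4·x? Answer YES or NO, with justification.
In Q[x] the ideal (g) consists of all multiples of g, so f ∈ (g) iff g | f, i.e. iff the remainder of f on division by g is 0. Divide f by g (g is monic, so eliminate the leading term of the running remainder at each step):
  leading term x^5: subtract (x^2)·g(x) = x^5 - 2·x^4 - 4·x^3, leaving x^4 - 5·x^3 + 2·x^2 + 11·x + 1
  leading term x^4: subtract (x)·g(x) = x^4 - 2·x^3 - 4·x^2, leaving -3·x^3 + 6·x^2 + 11·x + 1
  leading term -3·x^3: subtract (-3)·g(x) = -3·x^3 + 6·x^2 + 12·x, leaving 1 - x
The remainder r(x) = 1 - x ≠ 0 (and deg r < deg g), so g ∤ f, i.e. f ∉ (g).

Final answer: NO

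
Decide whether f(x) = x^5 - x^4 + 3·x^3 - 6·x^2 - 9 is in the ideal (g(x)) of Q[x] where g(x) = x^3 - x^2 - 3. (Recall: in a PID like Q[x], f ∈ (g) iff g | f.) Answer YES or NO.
YES

In Q[x] the ideal (g) consists of all multiples of g, so f ∈ (g) iff g | f, i.e. iff the remainder of f on division by g is 0. Divide f by g (g is monic, so eliminate the leading term of the running remainder at each step):
  leading term x^5: subtract (x^2)·g(x) = x^5 - x^4 - 3·x^2, leaving 3·x^3 - 3·x^2 - 9
  leading term 3·x^3: subtract (3)·g(x) = 3·x^3 - 3·x^2 - 9, leaving 0
The remainder is 0, so f(x) = g(x) · h(x) with h(x) = x^2 + 3. Hence g | f, i.e. f ∈ (g).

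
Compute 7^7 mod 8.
7

Use repeated squaring. Binary(7) = 111. Walk through the bits of the exponent 7 left-to-right: at each bit after the leading one, square the running value, then multiply by 7 if the bit is 1 (always reducing mod 8):
  bit 1 = 1 (leading): start with 7.
  bit 2 = 1: square 7^2 = 49 ≡ 1; bit is 1, so multiply 1·7 = 7 (mod 8).
  bit 3 = 1: square 7^2 = 49 ≡ 1; bit is 1, so multiply 1·7 = 7 (mod 8).
Final value: 7^7 ≡ 7 (mod 8).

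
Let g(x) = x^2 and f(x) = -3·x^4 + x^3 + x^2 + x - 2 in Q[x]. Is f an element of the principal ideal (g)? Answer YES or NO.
NO

In Q[x] the ideal (g) consists of all multiples of g, so f ∈ (g) iff g | f, i.e. iff the remainder of f on division by g is 0. Divide f by g (g is monic, so eliminate the leading term of the running remainder at each step):
  leading term -3·x^4: subtract (-3·x^2)·g(x) = -3·x^4, leaving x^3 + x^2 + x - 2
  leading term x^3: subtract (x)·g(x) = x^3, leaving x^2 + x - 2
  leading term x^2: subtract (1)·g(x) = x^2, leaving x - 2
The remainder r(x) = x - 2 ≠ 0 (and deg r < deg g), so g ∤ f, i.e. f ∉ (g).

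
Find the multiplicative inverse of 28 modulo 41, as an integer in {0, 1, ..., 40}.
28^(−1) ≡ 22 (mod 41)

Apply the extended Euclidean algorithm to (41, 28), tracking rows (r, s, t) with s·41 + t·28 = r. Each division r_prev = q·r_cur + r_new produces the new row as (previous row) − q·(current row):
  row A: (41, 1, 0)   [1·41 + 0·28 = 41]
  row B: (28, 0, 1)   [0·41 + 1·28 = 28]
  41 = 1·28 + 13   → row C = row A − 1·row B = (13, 1, −1)   [check: 1·41 − 1·28 = 13]
  28 = 2·13 + 2   → row D = row B − 2·row C = (2, −2, 3)   [check: −2·41 + 3·28 = 2]
  13 = 6·2 + 1   → row E = row C − 6·row D = (1, 13, −19)   [check: 13·41 − 19·28 = 1]
  2 = 2·1 + 0   → remainder 0, stop. gcd = 1 (last nonzero row E).
The gcd is 1, so 28 is invertible mod 41. The last nonzero row gives 13·41 − 19·28 = 1, so t = −19. So 28^(−1) ≡ −19 ≡ 22 (mod 41). Verify: 28 · 22 = 616 ≡ 1 (mod 41). ✓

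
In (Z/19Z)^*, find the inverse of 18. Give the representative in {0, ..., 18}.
18^(−1) ≡ 18 (mod 19)

Apply the extended Euclidean algorithm to (19, 18), tracking rows (r, s, t) with s·19 + t·18 = r. Each division r_prev = q·r_cur + r_new produces the new row as (previous row) − q·(current row):
  row A: (19, 1, 0)   [1·19 + 0·18 = 19]
  row B: (18, 0, 1)   [0·19 + 1·18 = 18]
  19 = 1·18 + 1   → row C = row A − 1·row B = (1, 1, −1)   [check: 1·19 − 1·18 = 1]
  18 = 18·1 + 0   → remainder 0, stop. gcd = 1 (last nonzero row C).
The gcd is 1, so 18 is invertible mod 19. The last nonzero row gives 1·19 − 1·18 = 1, so t = −1. So 18^(−1) ≡ −1 ≡ 18 (mod 19). Verify: 18 · 18 = 324 ≡ 1 (mod 19). ✓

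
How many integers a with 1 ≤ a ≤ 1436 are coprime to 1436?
The number of a ∈ {1, ..., 1436} with gcd(a, 1436) = 1 is by definition Euler's totient φ(1436). φ is multiplicative, with φ(p^e) = p^e − p^(e−1). Factorise 1436 = 2^2 · 359. Then
  φ(1436) = (2^2 − 2^1) · (359 − 1) = 2 · 358 = 716.
So there are 716 such integers.

Final answer: 716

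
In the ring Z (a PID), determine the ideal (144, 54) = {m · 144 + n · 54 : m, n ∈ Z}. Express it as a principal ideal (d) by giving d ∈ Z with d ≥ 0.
In the PID Z, (a, b) is generated by gcd(a, b). Compute gcd(144, 54) with the extended Euclidean algorithm, tracking rows (r, s, t) with s·144 + t·54 = r:
  row A: (144, 1, 0)   [1·144 + 0·54 = 144]
  row B: (54, 0, 1)   [0·144 + 1·54 = 54]
  144 = 2·54 + 36   → row C = row A − 2·row B = (36, 1, −2)   [check: 1·144 − 2·54 = 36]
  54 = 1·36 + 18   → row D = row B − 1·row C = (18, −1, 3)   [check: −1·144 + 3·54 = 18]
  36 = 2·18 + 0   → remainder 0, stop. gcd = 18 (last nonzero row D).
So gcd(144, 54) = 18, with Bézout identity −1·144 + 3·54 = 18. Containment (⊇): the Bézout identity exhibits 18 as an element of (144, 54), giving (18) ⊆ (144, 54). Containment (⊆): since 18 | 144 and 18 | 54 (144 = 18·8, 54 = 18·3), every Z-linear combination of 144 and 54 is divisible by 18, so (144, 54) ⊆ (18). Therefore (144, 54) = (18), d = 18.

Final answer: (144, 54) = (18); d = 18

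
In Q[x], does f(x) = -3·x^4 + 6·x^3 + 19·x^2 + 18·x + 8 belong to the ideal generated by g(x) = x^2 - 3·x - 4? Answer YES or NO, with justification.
In Q[x] the ideal (g) consists of all multiples of g, so f ∈ (g) iff g | f, i.e. iff the remainder of f on division by g is 0. Divide f by g (g is monic, so eliminate the leading term of the running remainder at each step):
  leading term -3·x^4: subtract (-3·x^2)·g(x) = -3·x^4 + 9·x^3 + 12·x^2, leaving -3·x^3 + 7·x^2 + 18·x + 8
  leading term -3·x^3: subtract (-3·x)·g(x) = -3·x^3 + 9·x^2 + 12·x, leaving -2·x^2 + 6·x + 8
  leading term -2·x^2: subtract (-2)·g(x) = -2·x^2 + 6·x + 8, leaving 0
The remainder is 0, so f(x) = g(x) · h(x) with h(x) = -3·x^2 - 3·x - 2. Hence g | f, i.e. f ∈ (g).

Final answer: YES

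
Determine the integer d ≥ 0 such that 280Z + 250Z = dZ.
In the PID Z, (a, b) is generated by gcd(a, b). Compute gcd(280, 250) with the extended Euclidean algorithm, tracking rows (r, s, t) with s·280 + t·250 = r:
  row A: (280, 1, 0)   [1·280 + 0·250 = 280]
  row B: (250, 0, 1)   [0·280 + 1·250 = 250]
  280 = 1·250 + 30   → row C = row A − 1·row B = (30, 1, −1)   [check: 1·280 − 1·250 = 30]
  250 = 8·30 + 10   → row D = row B − 8·row C = (10, −8, 9)   [check: −8·280 + 9·250 = 10]
  30 = 3·10 + 0   → remainder 0, stop. gcd = 10 (last nonzero row D).
So gcd(280, 250) = 10, with Bézout identity −8·280 + 9·250 = 10. Containment (⊇): the Bézout identity exhibits 10 as an element of (280, 250), giving (10) ⊆ (280, 250). Containment (⊆): since 10 | 280 and 10 | 250 (280 = 10·28, 250 = 10·25), every Z-linear combination of 280 and 250 is divisible by 10, so (280, 250) ⊆ (10). Therefore (280, 250) = (10), d = 10.

Final answer: (280, 250) = (10); d = 10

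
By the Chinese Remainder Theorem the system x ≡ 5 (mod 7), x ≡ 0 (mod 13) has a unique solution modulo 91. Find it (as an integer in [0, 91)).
The moduli 7, 13 are pairwise coprime, so by the CRT there is a unique solution mod 7·13 = 91.
Solve by successive substitution. Start with x ≡ 5 (mod 7).
  Combine with x ≡ 0 (mod 13): write x = 5 + 7·t and require 5 + 7·t ≡ 0 (mod 13), i.e. 7·t ≡ 0 − 5 ≡ 8 (mod 13). Since 7^(−1) ≡ 2 (mod 13), t ≡ 2·8 ≡ 3 (mod 13). So x ≡ 5 + 7·3 = 26 (mod 91).
Unique solution in [0, 91): x = 26.

Final answer: x ≡ 26 (mod 91); the representative in [0, 91) is 26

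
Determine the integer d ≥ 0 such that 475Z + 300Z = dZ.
In the PID Z, (a, b) is generated by gcd(a, b). Compute gcd(475, 300) with the extended Euclidean algorithm, tracking rows (r, s, t) with s·475 + t·300 = r:
  row A: (475, 1, 0)   [1·475 + 0·300 = 475]
  row B: (300, 0, 1)   [0·475 + 1·300 = 300]
  475 = 1·300 + 175   → row C = row A − 1·row B = (175, 1, −1)   [check: 1·475 − 1·300 = 175]
  300 = 1·175 + 125   → row D = row B − 1·row C = (125, −1, 2)   [check: −1·475 + 2·300 = 125]
  175 = 1·125 + 50   → row E = row C − 1·row D = (50, 2, −3)   [check: 2·475 − 3·300 = 50]
  125 = 2·50 + 25   → row F = row D − 2·row E = (25, −5, 8)   [check: −5·475 + 8·300 = 25]
  50 = 2·25 + 0   → remainder 0, stop. gcd = 25 (last nonzero row F).
So gcd(475, 300) = 25, with Bézout identity −5·475 + 8·300 = 25. Containment (⊇): the Bézout identity exhibits 25 as an element of (475, 300), giving (25) ⊆ (475, 300). Containment (⊆): since 25 | 475 and 25 | 300 (475 = 25·19, 300 = 25·12), every Z-linear combination of 475 and 300 is divisible by 25, so (475, 300) ⊆ (25). Therefore (475, 300) = (25), d = 25.

Final answer: (475, 300) = (25); d = 25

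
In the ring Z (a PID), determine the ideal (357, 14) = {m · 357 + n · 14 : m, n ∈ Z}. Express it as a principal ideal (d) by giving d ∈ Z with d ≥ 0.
In the PID Z, (a, b) is generated by gcd(a, b). Compute gcd(357, 14) with the extended Euclidean algorithm, tracking rows (r, s, t) with s·357 + t·14 = r:
  row A: (357, 1, 0)   [1·357 + 0·14 = 357]
  row B: (14, 0, 1)   [0·357 + 1·14 = 14]
  357 = 25·14 + 7   → row C = row A − 25·row B = (7, 1, −25)   [check: 1·357 − 25·14 = 7]
  14 = 2·7 + 0   → remainder 0, stop. gcd = 7 (last nonzero row C).
So gcd(357, 14) = 7, with Bézout identity 1·357 − 25·14 = 7. Containment (⊇): the Bézout identity exhibits 7 as an element of (357, 14), giving (7) ⊆ (357, 14). Containment (⊆): since 7 | 357 and 7 | 14 (357 = 7·51, 14 = 7·2), every Z-linear combination of 357 and 14 is divisible by 7, so (357, 14) ⊆ (7). Therefore (357, 14) = (7), d = 7.

Final answer: (357, 14) = (7); d = 7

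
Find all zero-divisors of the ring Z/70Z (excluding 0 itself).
nonzero zero-divisors of Z/70Z = {2, 4, 5, 6, 7, 8, 10, 12, 14, 15, 16, 18, 20, 21, 22, 24, 25, 26, 28, 30, 32, 34, 35, 36, 38, 40, 42, 44, 45, 46, 48, 49, 50, 52, 54, 55, 56, 58, 60, 62, 63, 64, 65, 66, 68}

An element a ∈ Z/70Z (with a ≠ 0) is a zero-divisor iff gcd(a, 70) > 1 (because a is a unit precisely when gcd(a, n) = 1, and in Z/nZ every nonzero, non-unit element is a zero-divisor). Scan a = 1, ..., 69 and keep those with gcd(a, 70) > 1:
  gcd(2, 70) = 2, gcd(4, 70) = 2, gcd(5, 70) = 5, gcd(6, 70) = 2, gcd(7, 70) = 7, gcd(8, 70) = 2, gcd(10, 70) = 10, gcd(12, 70) = 2, gcd(14, 70) = 14, gcd(15, 70) = 5, gcd(16, 70) = 2, gcd(18, 70) = 2, gcd(20, 70) = 10, gcd(21, 70) = 7, gcd(22, 70) = 2, gcd(24, 70) = 2, gcd(25, 70) = 5, gcd(26, 70) = 2, gcd(28, 70) = 14, gcd(30, 70) = 10, gcd(32, 70) = 2, gcd(34, 70) = 2, gcd(35, 70) = 35, gcd(36, 70) = 2, gcd(38, 70) = 2, gcd(40, 70) = 10, gcd(42, 70) = 14, gcd(44, 70) = 2, gcd(45, 70) = 5, gcd(46, 70) = 2, gcd(48, 70) = 2, gcd(49, 70) = 7, gcd(50, 70) = 10, gcd(52, 70) = 2, gcd(54, 70) = 2, gcd(55, 70) = 5, gcd(56, 70) = 14, gcd(58, 70) = 2, gcd(60, 70) = 10, gcd(62, 70) = 2, gcd(63, 70) = 7, gcd(64, 70) = 2, gcd(65, 70) = 5, gcd(66, 70) = 2, gcd(68, 70) = 2.
All other a ∈ {1, ..., 69} have gcd(a, 70) = 1 and are units. So the nonzero zero-divisors are exactly the 45 values of a appearing in this scan.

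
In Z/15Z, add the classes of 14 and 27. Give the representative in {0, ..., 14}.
Reduce the summands first: 27 ≡ 12 (mod 15), so 14 + 27 ≡ 14 + 12 (mod 15). 14 + 12 = 26; 26 = 1·15 + 11, so (14 + 27) mod 15 = 11.

Final answer: 11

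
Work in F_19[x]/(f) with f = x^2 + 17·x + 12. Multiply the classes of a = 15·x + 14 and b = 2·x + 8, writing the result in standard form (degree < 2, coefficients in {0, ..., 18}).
a · b ≡ 18·x + 18 (mod f(x))

Multiply as integer polynomials: a · b = 30·x^2 + 148·x + 112. Reducing coefficients mod 19: a · b ≡ 11·x^2 + 15·x + 17. Now divide by f(x) = x^2 + 17·x + 12 in F_19[x], eliminating the leading term at each step:
  leading term 11·x^2: subtract (11)·f(x) = 11·x^2 + 16·x + 18, leaving 18·x + 18 (coefficients mod 19)
The degree is now < 2, so this is the remainder. Hence a · b ≡ 18·x + 18 in F_19[x]/(f).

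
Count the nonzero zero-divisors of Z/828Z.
In Z/828Z each nonzero element is either a unit (gcd with 828 is 1) or a zero-divisor (gcd > 1). The number of units is φ(828): factorise 828 = 2^2 · 3^2 · 23, so φ(828) = (2^2 − 2^1) · (3^2 − 3^1) · (23 − 1) = 2 · 6 · 22 = 264. The nonzero elements number 828 − 1 = 827. Hence the nonzero zero-divisors number 827 − 264 = 563.

Final answer: Z/828Z has 563 nonzero zero-divisors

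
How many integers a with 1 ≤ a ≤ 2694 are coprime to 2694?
The number of a ∈ {1, ..., 2694} with gcd(a, 2694) = 1 is by definition Euler's totient φ(2694). φ is multiplicative, with φ(p^e) = p^e − p^(e−1). Factorise 2694 = 2 · 3 · 449. Then
  φ(2694) = (2 − 1) · (3 − 1) · (449 − 1) = 1 · 2 · 448 = 896.
So there are 896 such integers.

Final answer: 896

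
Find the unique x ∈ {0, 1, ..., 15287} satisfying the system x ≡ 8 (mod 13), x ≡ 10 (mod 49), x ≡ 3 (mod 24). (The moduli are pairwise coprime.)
x ≡ 7899 (mod 15288); the representative in [0, 15288) is 7899

The moduli 13, 49, 24 are pairwise coprime, so by the CRT there is a unique solution mod 13·49·24 = 15288.
Solve by successive substitution. Start with x ≡ 8 (mod 13).
  Combine with x ≡ 10 (mod 49): write x = 8 + 13·t and require 8 + 13·t ≡ 10 (mod 49), i.e. 13·t ≡ 10 − 8 ≡ 2 (mod 49). Since 13^(−1) ≡ 34 (mod 49), t ≡ 34·2 ≡ 19 (mod 49). So x ≡ 8 + 13·19 = 255 (mod 637).
  Combine with x ≡ 3 (mod 24): write x = 255 + 637·t and require 255 + 637·t ≡ 3 (mod 24), i.e. 637·t ≡ 3 − 255 ≡ 12 (mod 24). Since 637^(−1) ≡ 13 (mod 24) (637 ≡ 13 (mod 24)), t ≡ 13·12 ≡ 12 (mod 24). So x ≡ 255 + 637·12 = 7899 (mod 15288).
Unique solution in [0, 15288): x = 7899.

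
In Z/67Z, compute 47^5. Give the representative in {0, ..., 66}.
54

Use repeated squaring. Binary(5) = 101. Walk through the bits of the exponent 5 left-to-right: at each bit after the leading one, square the running value, then multiply by 47 if the bit is 1 (always reducing mod 67):
  bit 1 = 1 (leading): start with 47.
  bit 2 = 0: square 47^2 = 2209 ≡ 65 (mod 67).
  bit 3 = 1: square 65^2 = 4225 ≡ 4; bit is 1, so multiply 4·47 = 188 ≡ 54 (mod 67).
Final value: 47^5 ≡ 54 (mod 67).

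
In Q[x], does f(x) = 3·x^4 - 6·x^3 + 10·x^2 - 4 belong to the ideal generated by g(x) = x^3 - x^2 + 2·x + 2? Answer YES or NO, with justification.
NO

In Q[x] the ideal (g) consists of all multiples of g, so f ∈ (g) iff g | f, i.e. iff the remainder of f on division by g is 0. Divide f by g (g is monic, so eliminate the leading term of the running remainder at each step):
  leading term 3·x^4: subtract (3·x)·g(x) = 3·x^4 - 3·x^3 + 6·x^2 + 6·x, leaving -3·x^3 + 4·x^2 - 6·x - 4
  leading term -3·x^3: subtract (-3)·g(x) = -3·x^3 + 3·x^2 - 6·x - 6, leaving x^2 + 2
The remainder r(x) = x^2 + 2 ≠ 0 (and deg r < deg g), so g ∤ f, i.e. f ∉ (g).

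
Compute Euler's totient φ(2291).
φ is multiplicative, with φ(p^e) = p^e − p^(e−1). Factorise 2291 = 29 · 79. Then
  φ(2291) = (29 − 1) · (79 − 1) = 28 · 78 = 2184.

Final answer: φ(2291) = 2184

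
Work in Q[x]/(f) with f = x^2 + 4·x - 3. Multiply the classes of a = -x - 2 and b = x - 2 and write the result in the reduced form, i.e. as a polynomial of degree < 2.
a · b ≡ 4·x + 1 (mod f(x))

First multiply in Q[x] without reducing: a · b = 4 - x^2. Now divide by f(x) = x^2 + 4·x - 3, eliminating the leading term at each step:
  leading term -x^2: subtract (-1)·f(x) = -x^2 - 4·x + 3, leaving 4·x + 1
The degree is now < 2, so this is the remainder. Hence a · b ≡ 4·x + 1 in Q[x]/(f).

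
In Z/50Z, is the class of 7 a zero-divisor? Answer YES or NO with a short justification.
NO

gcd(7, 50) = 1, so 7 is a unit in Z/50Z (it has a multiplicative inverse). A unit cannot be a zero-divisor: if 7·b ≡ 0 then multiplying both sides by 7^(−1) gives b ≡ 0. So 7 is not a zero-divisor.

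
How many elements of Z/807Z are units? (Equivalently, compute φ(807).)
Z/807Z has φ(807) = 536 units

An element a ∈ Z/807Z is a unit iff gcd(a, 807) = 1, so the number of units is φ(807). φ is multiplicative, with φ(p^e) = p^e − p^(e−1). Factorise 807 = 3 · 269. Then
  φ(807) = (3 − 1) · (269 − 1) = 2 · 268 = 536.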